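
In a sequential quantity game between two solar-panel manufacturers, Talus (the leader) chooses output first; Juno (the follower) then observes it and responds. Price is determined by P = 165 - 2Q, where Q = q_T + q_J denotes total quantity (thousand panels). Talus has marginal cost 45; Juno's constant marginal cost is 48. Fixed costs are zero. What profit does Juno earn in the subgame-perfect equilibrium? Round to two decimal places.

385.03

Solve by backward induction. Given q_T, the follower Juno maximises π_J = (165 - 2q_T - 2q_J)q_J - 48q_J.
Follower FOC: 117 - 2q_T - 4q_J = 0, so q_J(q_T) = (117 - 2q_T)/4.
The leader anticipates this reaction. Substituting into P = 165 - 2Q gives P = 213/2 - q_T, so π_T = (213/2 - q_T)q_T - 45q_T.
Leader FOC: 123/2 - 2q_T = 0, so q_T = 123/4.
Then q_J = (117 - 2·(123/4))/4 = 111/8.
Price P = 165 - 2·(357/8) = 303/4.
Juno's profit: (303/4 - 48)·(111/8) = 385.0313.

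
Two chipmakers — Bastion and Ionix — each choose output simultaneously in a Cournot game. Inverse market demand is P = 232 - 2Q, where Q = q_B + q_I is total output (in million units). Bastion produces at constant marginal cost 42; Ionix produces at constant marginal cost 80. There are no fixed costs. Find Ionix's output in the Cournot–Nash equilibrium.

Bastion's profit: π_B = (232 - 2Q)q_B - (42q_B). Setting ∂π_B/∂q_B = 0: 190 - 4q_B - 2(q_I) = 0.
Ionix's profit: π_I = (232 - 2Q)q_I - (80q_I). Setting ∂π_I/∂q_I = 0: 152 - 4q_I - 2(q_B) = 0.
Rearranging gives the reaction functions q_B = (190 - 2q_I)/4 and q_I = (152 - 2q_B)/4.
Solving the pair: q_B = 38, q_I = 19.

19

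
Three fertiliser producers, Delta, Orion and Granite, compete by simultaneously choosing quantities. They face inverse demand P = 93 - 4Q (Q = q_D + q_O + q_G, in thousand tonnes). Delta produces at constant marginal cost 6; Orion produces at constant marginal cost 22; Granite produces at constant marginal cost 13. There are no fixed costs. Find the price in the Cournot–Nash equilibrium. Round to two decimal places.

Delta's profit: π_D = (93 - 4Q)q_D - (6q_D). Setting ∂π_D/∂q_D = 0: 87 - 8q_D - 4(q_O + q_G) = 0.
Orion's first-order condition: 71 - 8q_O - 4(q_D + q_G) = 0.
Granite's profit: π_G = (93 - 4Q)q_G - (13q_G). Setting ∂π_G/∂q_G = 0: 80 - 8q_G - 4(q_D + q_O) = 0.
Adding the 3 first-order conditions: 238 − 16Q = 0, so Q = 119/8.
Back-substituting: q_D = (87 − 119/2)/4 = 55/8, q_O = (71 − 119/2)/4 = 23/8, q_G = (80 − 119/2)/4 = 41/8.
Total output Q = 119/8, so price P = 93 - 4·(119/8) = 67/2.

33.50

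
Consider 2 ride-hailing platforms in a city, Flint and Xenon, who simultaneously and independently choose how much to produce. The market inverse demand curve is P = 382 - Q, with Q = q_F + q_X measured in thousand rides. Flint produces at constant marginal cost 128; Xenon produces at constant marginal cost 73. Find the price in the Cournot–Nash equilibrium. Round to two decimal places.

194.33

Flint's profit: π_F = (382 - Q)q_F - (128q_F). Setting ∂π_F/∂q_F = 0: 254 - 2q_F - (q_X) = 0.
Xenon's first-order condition: 309 - 2q_X - (q_F) = 0.
Rearranging gives the reaction functions q_F = (254 - q_X)/2 and q_X = (309 - q_F)/2.
Solving the pair: q_F = 199/3, q_X = 364/3.
Total output Q = 563/3, so price P = 382 - 563/3 = 583/3.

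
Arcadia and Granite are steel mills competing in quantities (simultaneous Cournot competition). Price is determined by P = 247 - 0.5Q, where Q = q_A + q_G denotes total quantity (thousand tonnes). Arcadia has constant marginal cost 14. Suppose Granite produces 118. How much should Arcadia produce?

174

With the rival's output fixed at 118, Arcadia's profit is π_A = (247 - (1/2)·118 - (1/2)q_A)q_A - (14q_A) = (188 - (1/2)q_A)q_A - (14q_A).
∂π_A/∂q_A = 174 - q_A = 0, so q_A = 174.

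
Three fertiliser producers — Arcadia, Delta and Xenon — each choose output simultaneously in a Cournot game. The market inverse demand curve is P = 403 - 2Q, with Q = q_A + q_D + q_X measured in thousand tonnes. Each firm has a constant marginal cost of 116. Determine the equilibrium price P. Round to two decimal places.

187.75

Each firm earns π_i = (403 - 2Q)q_i - 116q_i.
Setting ∂π_i/∂q_i = 0 with rivals' quantities fixed: 287 - 4q_i - 2·Σ_{j≠i} q_j = 0.
By symmetry each firm produces the same amount; substituting Σ_{j≠i} q_j = 2q_i yields q_i = 287/8.
Total output Q = 861/8, so price P = 403 - 2·(861/8) = 751/4.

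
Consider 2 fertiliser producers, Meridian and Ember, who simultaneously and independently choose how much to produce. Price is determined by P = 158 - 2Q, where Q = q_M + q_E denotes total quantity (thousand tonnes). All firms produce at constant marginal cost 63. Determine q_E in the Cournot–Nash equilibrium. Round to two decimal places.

15.83

Each firm earns π_i = (158 - 2Q)q_i - 63q_i.
First-order condition (treating rivals' output as given): 95 - 4q_i - 2q_j = 0.
By symmetry each firm produces the same amount; substituting q_j = q_i yields q_i = 95/6.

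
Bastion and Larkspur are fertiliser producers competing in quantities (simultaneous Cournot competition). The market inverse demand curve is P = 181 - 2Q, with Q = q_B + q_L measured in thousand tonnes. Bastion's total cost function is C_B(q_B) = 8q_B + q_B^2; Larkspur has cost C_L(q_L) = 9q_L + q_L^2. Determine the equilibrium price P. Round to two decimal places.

94.75

Bastion's profit: π_B = (181 - 2Q)q_B - (8q_B + q_B²). Setting ∂π_B/∂q_B = 0: 173 - 6q_B - 2(q_L) = 0.
Larkspur's first-order condition: 172 - 6q_L - 2(q_B) = 0.
Rearranging gives the reaction functions q_B = (173 - 2q_L)/6 and q_L = (172 - 2q_B)/6.
Substituting one into the other gives q_B = 347/16 and q_L = 343/16.
Total output Q = 345/8, so price P = 181 - 2·(345/8) = 379/4.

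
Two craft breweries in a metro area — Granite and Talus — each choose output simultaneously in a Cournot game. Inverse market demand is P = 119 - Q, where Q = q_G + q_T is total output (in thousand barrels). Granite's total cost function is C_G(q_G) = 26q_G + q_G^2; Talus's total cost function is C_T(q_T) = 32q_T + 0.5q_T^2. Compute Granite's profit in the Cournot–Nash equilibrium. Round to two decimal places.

609.32

Granite's profit: π_G = (119 - Q)q_G - (26q_G + q_G²). Setting ∂π_G/∂q_G = 0: 93 - 4q_G - (q_T) = 0.
Talus's first-order condition: 87 - 3q_T - (q_G) = 0.
So q_G = (93 - q_T)/4 and q_T = (87 - q_G)/3.
Substituting one into the other gives q_G = 192/11 and q_T = 255/11.
Price P = 119 - 447/11 = 862/11.
Granite's profit: (862/11)·(192/11) - 26·(192/11) - (192/11)² = 609.3223.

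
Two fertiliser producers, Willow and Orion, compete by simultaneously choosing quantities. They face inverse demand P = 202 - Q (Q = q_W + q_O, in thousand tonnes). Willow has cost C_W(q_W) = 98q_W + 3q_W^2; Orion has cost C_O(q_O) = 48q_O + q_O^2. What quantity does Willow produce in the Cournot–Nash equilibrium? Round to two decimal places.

Willow's profit: π_W = (202 - Q)q_W - (98q_W + 3q_W²). Setting ∂π_W/∂q_W = 0: 104 - 8q_W - (q_O) = 0.
Orion's first-order condition: 154 - 4q_O - (q_W) = 0.
Best responses: q_W = (104 - q_O)/8, q_O = (154 - q_W)/4.
Solving the pair: q_W = 262/31, q_O = 1128/31.

8.45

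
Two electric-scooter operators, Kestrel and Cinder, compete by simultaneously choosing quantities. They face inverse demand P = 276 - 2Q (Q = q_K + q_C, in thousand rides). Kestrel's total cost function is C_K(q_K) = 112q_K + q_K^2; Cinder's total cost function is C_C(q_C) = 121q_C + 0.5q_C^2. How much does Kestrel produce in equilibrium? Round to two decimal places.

Kestrel's profit: π_K = (276 - 2Q)q_K - (112q_K + q_K²). Setting ∂π_K/∂q_K = 0: 164 - 6q_K - 2(q_C) = 0.
Cinder's first-order condition: 155 - 5q_C - 2(q_K) = 0.
Rearranging gives the reaction functions q_K = (164 - 2q_C)/6 and q_C = (155 - 2q_K)/5.
Substituting one into the other gives q_K = 255/13 and q_C = 301/13.

19.62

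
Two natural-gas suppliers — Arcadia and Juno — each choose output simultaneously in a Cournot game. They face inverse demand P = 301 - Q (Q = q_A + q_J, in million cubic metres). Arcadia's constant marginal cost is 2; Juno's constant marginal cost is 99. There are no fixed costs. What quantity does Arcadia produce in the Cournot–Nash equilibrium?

132

Arcadia's profit: π_A = (301 - Q)q_A - (2q_A). Setting ∂π_A/∂q_A = 0: 299 - 2q_A - (q_J) = 0.
Juno's first-order condition: 202 - 2q_J - (q_A) = 0.
Best responses: q_A = (299 - q_J)/2, q_J = (202 - q_A)/2.
Substituting one into the other gives q_A = 132 and q_J = 35.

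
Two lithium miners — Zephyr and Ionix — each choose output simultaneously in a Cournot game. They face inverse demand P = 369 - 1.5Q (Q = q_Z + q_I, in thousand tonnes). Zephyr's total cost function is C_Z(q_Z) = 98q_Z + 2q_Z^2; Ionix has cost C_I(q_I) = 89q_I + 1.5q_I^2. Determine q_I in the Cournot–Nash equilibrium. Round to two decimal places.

Zephyr's profit: π_Z = (369 - 1.5Q)q_Z - (98q_Z + 2q_Z²). Setting ∂π_Z/∂q_Z = 0: 271 - 7q_Z - (3/2)(q_I) = 0.
Ionix's profit: π_I = (369 - 1.5Q)q_I - (89q_I + (3/2)q_I²). Setting ∂π_I/∂q_I = 0: 280 - 6q_I - (3/2)(q_Z) = 0.
Rearranging gives the reaction functions q_Z = (271 - (3/2)q_I)/7 and q_I = (280 - (3/2)q_Z)/6.
Solving the pair: q_Z = 1608/53, q_I = 39.0818.

39.08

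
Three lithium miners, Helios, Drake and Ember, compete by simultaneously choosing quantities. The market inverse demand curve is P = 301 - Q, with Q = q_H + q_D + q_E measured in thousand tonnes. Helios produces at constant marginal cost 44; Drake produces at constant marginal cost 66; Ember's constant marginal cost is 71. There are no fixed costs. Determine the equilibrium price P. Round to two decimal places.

Helios's profit: π_H = (301 - Q)q_H - (44q_H). Setting ∂π_H/∂q_H = 0: 257 - 2q_H - (q_D + q_E) = 0.
Drake's profit: π_D = (301 - Q)q_D - (66q_D). Setting ∂π_D/∂q_D = 0: 235 - 2q_D - (q_H + q_E) = 0.
Ember's first-order condition: 230 - 2q_E - (q_H + q_D) = 0.
Summing all 3 equations gives 722 − 4Q = 0, hence Q = 361/2.
Back-substituting: q_H = (257 − 361/2) = 153/2, q_D = (235 − 361/2) = 109/2, q_E = (230 − 361/2) = 99/2.
Total output Q = 361/2, so price P = 301 - 361/2 = 241/2.

120.50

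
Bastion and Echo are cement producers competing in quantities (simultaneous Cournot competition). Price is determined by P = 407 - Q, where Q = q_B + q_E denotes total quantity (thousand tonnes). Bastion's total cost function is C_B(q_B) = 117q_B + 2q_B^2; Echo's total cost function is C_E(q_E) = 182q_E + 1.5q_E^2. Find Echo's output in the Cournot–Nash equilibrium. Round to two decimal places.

36.55

Bastion's profit: π_B = (407 - Q)q_B - (117q_B + 2q_B²). Setting ∂π_B/∂q_B = 0: 290 - 6q_B - (q_E) = 0.
Echo's profit: π_E = (407 - Q)q_E - (182q_E + (3/2)q_E²). Setting ∂π_E/∂q_E = 0: 225 - 5q_E - (q_B) = 0.
Best responses: q_B = (290 - q_E)/6, q_E = (225 - q_B)/5.
Solving the pair: q_B = 1225/29, q_E = 1060/29.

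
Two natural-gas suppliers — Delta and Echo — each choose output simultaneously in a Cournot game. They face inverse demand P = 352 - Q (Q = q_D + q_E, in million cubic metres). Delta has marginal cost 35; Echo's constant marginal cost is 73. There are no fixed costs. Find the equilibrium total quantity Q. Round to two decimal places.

Delta's profit: π_D = (352 - Q)q_D - (35q_D). Setting ∂π_D/∂q_D = 0: 317 - 2q_D - (q_E) = 0.
Echo's first-order condition: 279 - 2q_E - (q_D) = 0.
Best responses: q_D = (317 - q_E)/2, q_E = (279 - q_D)/2.
Solving the pair: q_D = 355/3, q_E = 241/3.
Total output Q = 355/3 + 241/3 = 596/3.

198.67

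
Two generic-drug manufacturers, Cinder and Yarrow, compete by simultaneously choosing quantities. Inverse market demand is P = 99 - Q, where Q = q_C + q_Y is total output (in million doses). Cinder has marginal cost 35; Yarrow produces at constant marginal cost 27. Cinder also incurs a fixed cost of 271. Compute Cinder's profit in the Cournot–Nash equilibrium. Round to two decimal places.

Cinder's profit: π_C = (99 - Q)q_C - (35q_C). Setting ∂π_C/∂q_C = 0: 64 - 2q_C - (q_Y) = 0.
Yarrow's first-order condition: 72 - 2q_Y - (q_C) = 0.
Rearranging gives the reaction functions q_C = (64 - q_Y)/2 and q_Y = (72 - q_C)/2.
Substituting one into the other gives q_C = 56/3 and q_Y = 80/3.
Price P = 99 - 136/3 = 161/3.
Cinder's profit: (161/3 - 35)·(56/3) - 271 = 697/9.

77.44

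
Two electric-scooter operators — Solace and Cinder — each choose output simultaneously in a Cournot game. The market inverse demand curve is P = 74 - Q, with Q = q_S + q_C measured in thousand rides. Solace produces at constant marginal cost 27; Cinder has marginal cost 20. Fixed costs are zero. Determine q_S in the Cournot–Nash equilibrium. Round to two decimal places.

13.33

Solace's profit: π_S = (74 - Q)q_S - (27q_S). Setting ∂π_S/∂q_S = 0: 47 - 2q_S - (q_C) = 0.
Cinder's profit: π_C = (74 - Q)q_C - (20q_C). Setting ∂π_C/∂q_C = 0: 54 - 2q_C - (q_S) = 0.
Best responses: q_S = (47 - q_C)/2, q_C = (54 - q_S)/2.
Substituting one into the other gives q_S = 40/3 and q_C = 61/3.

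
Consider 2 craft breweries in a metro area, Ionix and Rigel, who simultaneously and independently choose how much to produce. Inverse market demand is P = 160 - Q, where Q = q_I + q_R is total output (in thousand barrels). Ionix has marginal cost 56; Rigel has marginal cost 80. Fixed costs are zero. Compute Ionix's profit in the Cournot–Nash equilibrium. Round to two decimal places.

Ionix's profit: π_I = (160 - Q)q_I - (56q_I). Setting ∂π_I/∂q_I = 0: 104 - 2q_I - (q_R) = 0.
Rigel's first-order condition: 80 - 2q_R - (q_I) = 0.
Rearranging gives the reaction functions q_I = (104 - q_R)/2 and q_R = (80 - q_I)/2.
Substituting one into the other gives q_I = 128/3 and q_R = 56/3.
Price P = 160 - 184/3 = 296/3.
Ionix's profit: (296/3 - 56)·(128/3) = 1820.4444.

1820.44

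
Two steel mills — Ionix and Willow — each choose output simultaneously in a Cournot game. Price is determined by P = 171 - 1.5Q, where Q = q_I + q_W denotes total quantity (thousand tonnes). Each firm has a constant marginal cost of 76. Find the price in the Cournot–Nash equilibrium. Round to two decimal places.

A representative firm's profit is π_i = q_i(171 - 1.5Q) - 76q_i.
First-order condition (treating rivals' output as given): 95 - 3q_i - (3/2)q_j = 0.
By symmetry each firm produces the same amount; substituting q_j = q_i yields q_i = 95/(9/2) = 190/9.
Total output Q = 380/9, so price P = 171 - (3/2)·(380/9) = 323/3.

107.67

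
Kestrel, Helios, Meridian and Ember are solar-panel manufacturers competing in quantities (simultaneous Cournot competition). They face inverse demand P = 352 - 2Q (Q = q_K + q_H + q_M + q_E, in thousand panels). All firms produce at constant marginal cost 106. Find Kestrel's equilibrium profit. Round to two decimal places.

A representative firm's profit is π_i = q_i(352 - 2Q) - 106q_i.
First-order condition (treating rivals' output as given): 246 - 4q_i - 2·Σ_{j≠i} q_j = 0.
With identical firms every q_j equals q_i, so Σ_{j≠i} q_j = 3q_i and 246 = 10q_i, giving q_i = 123/5.
Price P = 352 - 2·(492/5) = 776/5.
Kestrel's profit: (776/5 - 106)·(123/5) = 1210.3200.

1210.32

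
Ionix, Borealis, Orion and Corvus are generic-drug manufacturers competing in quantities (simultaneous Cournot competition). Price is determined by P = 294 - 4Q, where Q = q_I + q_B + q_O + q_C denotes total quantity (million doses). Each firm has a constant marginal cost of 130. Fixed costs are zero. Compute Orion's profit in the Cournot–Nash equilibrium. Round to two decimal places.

268.96

A representative firm's profit is π_i = q_i(294 - 4Q) - 130q_i.
First-order condition (treating rivals' output as given): 164 - 8q_i - 4·Σ_{j≠i} q_j = 0.
With identical firms every q_j equals q_i, so Σ_{j≠i} q_j = 3q_i and 164 = 20q_i, giving q_i = 41/5.
Price P = 294 - 4·(164/5) = 814/5.
Orion's profit: (814/5 - 130)·(41/5) = 268.9600.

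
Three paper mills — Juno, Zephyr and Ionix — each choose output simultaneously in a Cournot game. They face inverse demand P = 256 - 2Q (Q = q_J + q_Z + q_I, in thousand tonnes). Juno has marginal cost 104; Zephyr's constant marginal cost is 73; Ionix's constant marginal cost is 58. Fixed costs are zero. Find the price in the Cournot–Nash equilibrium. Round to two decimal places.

Juno's profit: π_J = (256 - 2Q)q_J - (104q_J). Setting ∂π_J/∂q_J = 0: 152 - 4q_J - 2(q_Z + q_I) = 0.
Zephyr's profit: π_Z = (256 - 2Q)q_Z - (73q_Z). Setting ∂π_Z/∂q_Z = 0: 183 - 4q_Z - 2(q_J + q_I) = 0.
Ionix's profit: π_I = (256 - 2Q)q_I - (58q_I). Setting ∂π_I/∂q_I = 0: 198 - 4q_I - 2(q_J + q_Z) = 0.
Adding the 3 first-order conditions: 533 − 8Q = 0, so Q = 533/8.
Back-substituting: q_J = (152 − 533/4)/2 = 75/8, q_Z = (183 − 533/4)/2 = 199/8, q_I = (198 − 533/4)/2 = 259/8.
Total output Q = 533/8, so price P = 256 - 2·(533/8) = 491/4.

122.75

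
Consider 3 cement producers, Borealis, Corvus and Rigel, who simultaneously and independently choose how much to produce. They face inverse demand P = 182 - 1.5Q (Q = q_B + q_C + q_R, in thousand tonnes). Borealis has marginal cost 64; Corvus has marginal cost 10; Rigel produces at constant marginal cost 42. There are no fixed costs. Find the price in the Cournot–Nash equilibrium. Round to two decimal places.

74.50

Borealis's profit: π_B = (182 - 1.5Q)q_B - (64q_B). Setting ∂π_B/∂q_B = 0: 118 - 3q_B - (3/2)(q_C + q_R) = 0.
Corvus's profit: π_C = (182 - 1.5Q)q_C - (10q_C). Setting ∂π_C/∂q_C = 0: 172 - 3q_C - (3/2)(q_B + q_R) = 0.
Rigel's profit: π_R = (182 - 1.5Q)q_R - (42q_R). Setting ∂π_R/∂q_R = 0: 140 - 3q_R - (3/2)(q_B + q_C) = 0.
Adding the 3 conditions: 430 − 3Q − 3Q = 0, i.e. Q = 215/3.
Back-substituting: q_B = (118 − 215/2)/(3/2) = 7, q_C = (172 − 215/2)/(3/2) = 43, q_R = (140 − 215/2)/(3/2) = 65/3.
Total output Q = 215/3, so price P = 182 - (3/2)·(215/3) = 149/2.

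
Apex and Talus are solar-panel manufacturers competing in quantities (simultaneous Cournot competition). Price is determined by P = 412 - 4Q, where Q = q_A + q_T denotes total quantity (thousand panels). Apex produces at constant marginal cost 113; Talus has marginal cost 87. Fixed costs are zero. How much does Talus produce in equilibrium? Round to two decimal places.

Apex's profit: π_A = (412 - 4Q)q_A - (113q_A). Setting ∂π_A/∂q_A = 0: 299 - 8q_A - 4(q_T) = 0.
Talus's first-order condition: 325 - 8q_T - 4(q_A) = 0.
Best responses: q_A = (299 - 4q_T)/8, q_T = (325 - 4q_A)/8.
Solving the pair: q_A = 91/4, q_T = 117/4.

29.25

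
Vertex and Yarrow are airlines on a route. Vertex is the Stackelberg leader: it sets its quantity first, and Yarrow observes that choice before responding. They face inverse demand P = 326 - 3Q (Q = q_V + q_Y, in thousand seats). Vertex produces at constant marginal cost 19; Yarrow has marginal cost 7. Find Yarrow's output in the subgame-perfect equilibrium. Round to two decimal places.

The follower Yarrow best-responds to any q_V: π_Y = (326 - 3Q)q_Y - 7q_Y.
Setting the follower's marginal profit to zero, 319 - 3q_V - 6q_Y = 0, i.e. q_Y = (319 - 3q_V)/6.
The leader anticipates this reaction. Substituting into P = 326 - 3Q gives P = 333/2 - (3/2)q_V, so π_V = (333/2 - (3/2)q_V)q_V - 19q_V.
Maximising: ∂π_V/∂q_V = 295/2 - 3q_V = 0, giving q_V = 295/6.
Then q_Y = (319 - 3·(295/6))/6 = 343/12.

28.58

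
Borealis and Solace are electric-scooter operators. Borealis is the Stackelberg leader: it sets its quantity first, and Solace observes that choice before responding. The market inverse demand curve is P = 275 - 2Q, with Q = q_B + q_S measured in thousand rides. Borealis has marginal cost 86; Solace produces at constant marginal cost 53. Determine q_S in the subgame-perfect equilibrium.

36

The follower Solace best-responds to any q_B: π_S = (275 - 2Q)q_S - 53q_S.
∂π_S/∂q_S = 222 - 2q_B - 4q_S = 0 gives the reaction function q_S = (222 - 2q_B)/4.
Borealis substitutes q_S(q_B) into its own profit: π_B = q_B(275 - 2q_B - (222 - 2q_B)/2) - 86q_B = (164 - q_B)q_B - 86q_B.
Maximising: ∂π_B/∂q_B = 78 - 2q_B = 0, giving q_B = 39.
Then q_S = (222 - 2·39)/4 = 36.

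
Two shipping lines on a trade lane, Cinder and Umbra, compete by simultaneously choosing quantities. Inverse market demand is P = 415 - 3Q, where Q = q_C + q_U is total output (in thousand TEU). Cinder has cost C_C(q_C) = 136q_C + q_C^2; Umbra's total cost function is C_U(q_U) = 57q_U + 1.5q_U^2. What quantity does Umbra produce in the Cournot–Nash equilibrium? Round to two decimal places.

Cinder's profit: π_C = (415 - 3Q)q_C - (136q_C + q_C²). Setting ∂π_C/∂q_C = 0: 279 - 8q_C - 3(q_U) = 0.
Umbra's profit: π_U = (415 - 3Q)q_U - (57q_U + (3/2)q_U²). Setting ∂π_U/∂q_U = 0: 358 - 9q_U - 3(q_C) = 0.
Best responses: q_C = (279 - 3q_U)/8, q_U = (358 - 3q_C)/9.
Solving the pair: q_C = 479/21, q_U = 32.1746.

32.17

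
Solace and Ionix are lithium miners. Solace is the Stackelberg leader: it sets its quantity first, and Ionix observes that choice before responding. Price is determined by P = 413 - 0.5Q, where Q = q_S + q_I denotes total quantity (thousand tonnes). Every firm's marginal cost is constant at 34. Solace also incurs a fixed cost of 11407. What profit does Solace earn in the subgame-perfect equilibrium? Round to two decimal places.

Solve by backward induction. Given q_S, the follower Ionix maximises π_I = (413 - (1/2)q_S - (1/2)q_I)q_I - 34q_I.
Follower FOC: 379 - (1/2)q_S - q_I = 0, so q_I(q_S) = (379 - (1/2)q_S).
The leader anticipates this reaction. Substituting into P = 413 - 0.5Q gives P = 447/2 - (1/4)q_S, so π_S = (447/2 - (1/4)q_S)q_S - 34q_S.
Leader FOC: 379/2 - (1/2)q_S = 0, so q_S = 379.
Then q_I = (379 - (1/2)·379) = 379/2.
Price P = 413 - (1/2)·(1137/2) = 515/4.
Solace's profit: (515/4 - 34)·379 - 11407 = 24503.2500.

24503.25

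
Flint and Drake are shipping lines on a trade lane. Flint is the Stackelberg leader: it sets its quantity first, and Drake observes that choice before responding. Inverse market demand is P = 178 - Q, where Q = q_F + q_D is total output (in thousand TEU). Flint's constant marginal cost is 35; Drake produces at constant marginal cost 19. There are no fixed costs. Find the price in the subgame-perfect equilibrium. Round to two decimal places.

66.75

The follower Drake best-responds to any q_F: π_D = (178 - Q)q_D - 19q_D.
Setting the follower's marginal profit to zero, 159 - q_F - 2q_D = 0, i.e. q_D = (159 - q_F)/2.
Flint substitutes q_D(q_F) into its own profit: π_F = q_F(178 - q_F - (159 - q_F)/2) - 35q_F = (197/2 - (1/2)q_F)q_F - 35q_F.
The leader's first-order condition 127/2 - q_F = 0 yields q_F = 127/2.
Then q_D = (159 - 127/2)/2 = 191/4.
Total output Q = 445/4, so price P = 178 - 445/4 = 267/4.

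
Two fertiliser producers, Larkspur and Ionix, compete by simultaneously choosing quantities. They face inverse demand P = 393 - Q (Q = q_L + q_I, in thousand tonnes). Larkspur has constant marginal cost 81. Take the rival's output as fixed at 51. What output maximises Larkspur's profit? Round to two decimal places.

With the rival's output fixed at 51, Larkspur's profit is π_L = (393 - 51 - q_L)q_L - (81q_L) = (342 - q_L)q_L - (81q_L).
∂π_L/∂q_L = 261 - 2q_L = 0, so q_L = 261/2.

130.50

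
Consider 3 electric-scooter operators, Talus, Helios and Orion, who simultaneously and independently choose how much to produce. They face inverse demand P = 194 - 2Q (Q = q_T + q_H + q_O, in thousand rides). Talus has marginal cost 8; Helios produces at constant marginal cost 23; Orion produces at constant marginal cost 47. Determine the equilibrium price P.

Talus's profit: π_T = (194 - 2Q)q_T - (8q_T). Setting ∂π_T/∂q_T = 0: 186 - 4q_T - 2(q_H + q_O) = 0.
Helios's first-order condition: 171 - 4q_H - 2(q_T + q_O) = 0.
Orion's profit: π_O = (194 - 2Q)q_O - (47q_O). Setting ∂π_O/∂q_O = 0: 147 - 4q_O - 2(q_T + q_H) = 0.
Adding the 3 conditions: 504 − 4Q − 4Q = 0, i.e. Q = 63.
Back-substituting: q_T = (186 − 126)/2 = 30, q_H = (171 − 126)/2 = 45/2, q_O = (147 − 126)/2 = 21/2.
Total output Q = 63, so price P = 194 - 2·63 = 68.

68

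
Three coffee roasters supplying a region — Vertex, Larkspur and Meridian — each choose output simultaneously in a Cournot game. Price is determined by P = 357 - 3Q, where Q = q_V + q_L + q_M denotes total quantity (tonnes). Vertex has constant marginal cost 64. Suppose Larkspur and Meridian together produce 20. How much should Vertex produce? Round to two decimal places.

With rivals' combined output fixed at 20, Vertex's profit is π_V = (357 - 3·20 - 3q_V)q_V - (64q_V) = (297 - 3q_V)q_V - (64q_V).
∂π_V/∂q_V = 233 - 6q_V = 0, so q_V = 233/6.

38.83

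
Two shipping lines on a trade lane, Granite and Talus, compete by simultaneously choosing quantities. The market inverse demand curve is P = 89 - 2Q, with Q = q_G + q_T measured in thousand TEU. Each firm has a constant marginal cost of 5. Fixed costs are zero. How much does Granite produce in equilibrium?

14

Each firm earns π_i = (89 - 2Q)q_i - 5q_i.
First-order condition (treating rivals' output as given): 84 - 4q_i - 2q_j = 0.
With identical firms every q_j equals q_i, so q_j = q_i and 84 = 6q_i, giving q_i = 14.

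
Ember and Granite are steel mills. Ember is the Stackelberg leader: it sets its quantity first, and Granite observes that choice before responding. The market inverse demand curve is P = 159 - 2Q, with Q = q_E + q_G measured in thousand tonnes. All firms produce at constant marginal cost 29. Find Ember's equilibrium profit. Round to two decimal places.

Solve by backward induction. Given q_E, the follower Granite maximises π_G = (159 - 2q_E - 2q_G)q_G - 29q_G.
∂π_G/∂q_G = 130 - 2q_E - 4q_G = 0 gives the reaction function q_G = (130 - 2q_E)/4.
Ember substitutes q_G(q_E) into its own profit: π_E = q_E(159 - 2q_E - (130 - 2q_E)/2) - 29q_E = (94 - q_E)q_E - 29q_E.
The leader's first-order condition 65 - 2q_E = 0 yields q_E = 65/2.
Then q_G = (130 - 2·(65/2))/4 = 65/4.
Price P = 159 - 2·(195/4) = 123/2.
Ember's profit: (123/2 - 29)·(65/2) = 1056.2500.

1056.25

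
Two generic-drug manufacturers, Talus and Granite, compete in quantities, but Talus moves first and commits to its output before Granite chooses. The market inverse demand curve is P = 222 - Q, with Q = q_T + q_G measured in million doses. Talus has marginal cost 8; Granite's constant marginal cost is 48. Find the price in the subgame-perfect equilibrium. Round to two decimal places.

71.50

Solve by backward induction. Given q_T, the follower Granite maximises π_G = (222 - q_T - q_G)q_G - 48q_G.
Setting the follower's marginal profit to zero, 174 - q_T - 2q_G = 0, i.e. q_G = (174 - q_T)/2.
The leader anticipates this reaction. Substituting into P = 222 - Q gives P = 135 - (1/2)q_T, so π_T = (135 - (1/2)q_T)q_T - 8q_T.
Maximising: ∂π_T/∂q_T = 127 - q_T = 0, giving q_T = 127.
Then q_G = (174 - 127)/2 = 47/2.
Total output Q = 301/2, so price P = 222 - 301/2 = 143/2.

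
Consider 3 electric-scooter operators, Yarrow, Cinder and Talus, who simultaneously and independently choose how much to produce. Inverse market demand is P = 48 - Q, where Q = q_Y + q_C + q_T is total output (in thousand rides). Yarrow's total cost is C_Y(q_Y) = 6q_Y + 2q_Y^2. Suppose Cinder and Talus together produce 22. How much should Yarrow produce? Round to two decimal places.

3.33

With rivals' combined output fixed at 22, Yarrow's profit is π_Y = (48 - 22 - q_Y)q_Y - (6q_Y + 2q_Y²) = (26 - q_Y)q_Y - (6q_Y + 2q_Y²).
∂π_Y/∂q_Y = 20 - 6q_Y = 0, so q_Y = 10/3.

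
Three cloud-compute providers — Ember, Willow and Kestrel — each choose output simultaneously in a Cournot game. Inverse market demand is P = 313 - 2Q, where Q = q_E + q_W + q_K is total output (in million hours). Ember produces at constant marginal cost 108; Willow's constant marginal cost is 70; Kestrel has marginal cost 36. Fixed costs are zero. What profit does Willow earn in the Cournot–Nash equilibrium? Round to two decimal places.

1906.53

Ember's profit: π_E = (313 - 2Q)q_E - (108q_E). Setting ∂π_E/∂q_E = 0: 205 - 4q_E - 2(q_W + q_K) = 0.
Willow's first-order condition: 243 - 4q_W - 2(q_E + q_K) = 0.
Kestrel's profit: π_K = (313 - 2Q)q_K - (36q_K). Setting ∂π_K/∂q_K = 0: 277 - 4q_K - 2(q_E + q_W) = 0.
Adding the 3 first-order conditions: 725 − 8Q = 0, so Q = 725/8.
Back-substituting: q_E = (205 − 725/4)/2 = 95/8, q_W = (243 − 725/4)/2 = 247/8, q_K = (277 − 725/4)/2 = 383/8.
Price P = 313 - 2·(725/8) = 527/4.
Willow's profit: (527/4 - 70)·(247/8) = 1906.5313.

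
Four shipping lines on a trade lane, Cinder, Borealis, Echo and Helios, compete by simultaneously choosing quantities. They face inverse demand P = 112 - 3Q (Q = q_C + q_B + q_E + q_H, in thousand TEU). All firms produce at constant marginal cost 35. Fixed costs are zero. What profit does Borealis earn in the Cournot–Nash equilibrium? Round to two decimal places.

79.05

Each firm earns π_i = (112 - 3Q)q_i - 35q_i.
Setting ∂π_i/∂q_i = 0 with rivals' quantities fixed: 77 - 6q_i - 3·Σ_{j≠i} q_j = 0.
By symmetry each firm produces the same amount; substituting Σ_{j≠i} q_j = 3q_i yields q_i = 77/15.
Price P = 112 - 3·(308/15) = 252/5.
Borealis's profit: (252/5 - 35)·(77/15) = 79.0533.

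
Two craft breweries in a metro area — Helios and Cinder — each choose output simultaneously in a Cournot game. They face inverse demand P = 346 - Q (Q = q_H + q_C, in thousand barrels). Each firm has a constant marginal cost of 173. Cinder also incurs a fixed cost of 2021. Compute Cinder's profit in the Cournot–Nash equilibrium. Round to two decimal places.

1304.44

Each firm earns π_i = (346 - Q)q_i - 173q_i.
Setting ∂π_i/∂q_i = 0 with rivals' quantities fixed: 173 - 2q_i - q_j = 0.
With identical firms every q_j equals q_i, so q_j = q_i and 173 = 3q_i, giving q_i = 173/3.
Price P = 346 - 346/3 = 692/3.
Cinder's profit: (692/3 - 173)·(173/3) - 2021 = 1304.4444.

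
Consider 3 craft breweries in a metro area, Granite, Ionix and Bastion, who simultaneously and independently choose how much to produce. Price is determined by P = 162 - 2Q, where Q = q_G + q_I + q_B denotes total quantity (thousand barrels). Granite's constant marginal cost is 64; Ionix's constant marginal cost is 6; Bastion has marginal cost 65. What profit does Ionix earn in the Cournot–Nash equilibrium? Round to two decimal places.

2329.03

Granite's profit: π_G = (162 - 2Q)q_G - (64q_G). Setting ∂π_G/∂q_G = 0: 98 - 4q_G - 2(q_I + q_B) = 0.
Ionix's profit: π_I = (162 - 2Q)q_I - (6q_I). Setting ∂π_I/∂q_I = 0: 156 - 4q_I - 2(q_G + q_B) = 0.
Bastion's first-order condition: 97 - 4q_B - 2(q_G + q_I) = 0.
Adding the 3 conditions: 351 − 4Q − 4Q = 0, i.e. Q = 351/8.
Back-substituting: q_G = (98 − 351/4)/2 = 41/8, q_I = (156 − 351/4)/2 = 273/8, q_B = (97 − 351/4)/2 = 37/8.
Price P = 162 - 2·(351/8) = 297/4.
Ionix's profit: (297/4 - 6)·(273/8) = 2329.0313.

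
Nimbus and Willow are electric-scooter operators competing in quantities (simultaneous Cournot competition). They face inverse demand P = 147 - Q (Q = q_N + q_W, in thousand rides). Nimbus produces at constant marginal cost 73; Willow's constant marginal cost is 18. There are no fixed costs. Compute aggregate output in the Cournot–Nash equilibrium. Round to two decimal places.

Nimbus's profit: π_N = (147 - Q)q_N - (73q_N). Setting ∂π_N/∂q_N = 0: 74 - 2q_N - (q_W) = 0.
Willow's profit: π_W = (147 - Q)q_W - (18q_W). Setting ∂π_W/∂q_W = 0: 129 - 2q_W - (q_N) = 0.
Best responses: q_N = (74 - q_W)/2, q_W = (129 - q_N)/2.
Solving the pair: q_N = 19/3, q_W = 184/3.
Total output Q = 19/3 + 184/3 = 203/3.

67.67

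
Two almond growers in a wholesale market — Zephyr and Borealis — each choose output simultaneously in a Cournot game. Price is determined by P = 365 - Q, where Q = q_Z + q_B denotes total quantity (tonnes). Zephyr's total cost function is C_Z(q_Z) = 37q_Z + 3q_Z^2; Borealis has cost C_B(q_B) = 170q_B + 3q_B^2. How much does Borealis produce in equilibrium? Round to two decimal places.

19.56

Zephyr's profit: π_Z = (365 - Q)q_Z - (37q_Z + 3q_Z²). Setting ∂π_Z/∂q_Z = 0: 328 - 8q_Z - (q_B) = 0.
Borealis's first-order condition: 195 - 8q_B - (q_Z) = 0.
Best responses: q_Z = (328 - q_B)/8, q_B = (195 - q_Z)/8.
Solving the pair: q_Z = 347/9, q_B = 176/9.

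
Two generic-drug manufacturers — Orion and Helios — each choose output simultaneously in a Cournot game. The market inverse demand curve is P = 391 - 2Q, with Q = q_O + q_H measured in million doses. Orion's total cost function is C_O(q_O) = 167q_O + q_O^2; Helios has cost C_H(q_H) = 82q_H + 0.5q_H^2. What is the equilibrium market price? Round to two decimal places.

Orion's profit: π_O = (391 - 2Q)q_O - (167q_O + q_O²). Setting ∂π_O/∂q_O = 0: 224 - 6q_O - 2(q_H) = 0.
Helios's profit: π_H = (391 - 2Q)q_H - (82q_H + (1/2)q_H²). Setting ∂π_H/∂q_H = 0: 309 - 5q_H - 2(q_O) = 0.
Best responses: q_O = (224 - 2q_H)/6, q_H = (309 - 2q_O)/5.
Solving the pair: q_O = 251/13, q_H = 703/13.
Total output Q = 954/13, so price P = 391 - 2·(954/13) = 244.2308.

244.23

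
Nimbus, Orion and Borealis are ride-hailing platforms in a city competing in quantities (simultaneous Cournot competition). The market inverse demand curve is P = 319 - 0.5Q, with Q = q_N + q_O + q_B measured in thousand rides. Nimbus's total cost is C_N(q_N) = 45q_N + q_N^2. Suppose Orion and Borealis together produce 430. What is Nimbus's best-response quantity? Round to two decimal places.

With rivals' combined output fixed at 430, Nimbus's profit is π_N = (319 - (1/2)·430 - (1/2)q_N)q_N - (45q_N + q_N²) = (104 - (1/2)q_N)q_N - (45q_N + q_N²).
∂π_N/∂q_N = 59 - 3q_N = 0, so q_N = 59/3.

19.67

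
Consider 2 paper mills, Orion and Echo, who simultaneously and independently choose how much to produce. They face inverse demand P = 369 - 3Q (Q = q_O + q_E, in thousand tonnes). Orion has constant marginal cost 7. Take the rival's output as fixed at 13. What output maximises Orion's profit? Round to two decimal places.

53.83

With the rival's output fixed at 13, Orion's profit is π_O = (369 - 3·13 - 3q_O)q_O - (7q_O) = (330 - 3q_O)q_O - (7q_O).
∂π_O/∂q_O = 323 - 6q_O = 0, so q_O = 323/6.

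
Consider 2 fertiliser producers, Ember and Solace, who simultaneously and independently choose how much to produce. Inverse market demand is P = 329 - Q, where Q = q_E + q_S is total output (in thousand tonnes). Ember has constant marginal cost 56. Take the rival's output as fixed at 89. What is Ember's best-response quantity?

92

With the rival's output fixed at 89, Ember's profit is π_E = (329 - 89 - q_E)q_E - (56q_E) = (240 - q_E)q_E - (56q_E).
∂π_E/∂q_E = 184 - 2q_E = 0, so q_E = 92.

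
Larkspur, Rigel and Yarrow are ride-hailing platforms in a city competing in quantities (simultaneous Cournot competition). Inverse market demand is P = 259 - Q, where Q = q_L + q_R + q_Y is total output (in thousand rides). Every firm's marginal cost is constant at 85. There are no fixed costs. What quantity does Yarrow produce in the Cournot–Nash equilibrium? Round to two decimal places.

43.50

Each firm earns π_i = (259 - Q)q_i - 85q_i.
Setting ∂π_i/∂q_i = 0 with rivals' quantities fixed: 174 - 2q_i - Σ_{j≠i} q_j = 0.
By symmetry each firm produces the same amount; substituting Σ_{j≠i} q_j = 2q_i yields q_i = 174/4 = 87/2.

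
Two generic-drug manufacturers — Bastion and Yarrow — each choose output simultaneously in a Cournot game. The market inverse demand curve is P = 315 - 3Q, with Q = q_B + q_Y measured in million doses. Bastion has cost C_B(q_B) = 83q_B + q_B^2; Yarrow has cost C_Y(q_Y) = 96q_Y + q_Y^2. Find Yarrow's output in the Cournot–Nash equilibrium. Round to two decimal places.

19.20

Bastion's profit: π_B = (315 - 3Q)q_B - (83q_B + q_B²). Setting ∂π_B/∂q_B = 0: 232 - 8q_B - 3(q_Y) = 0.
Yarrow's first-order condition: 219 - 8q_Y - 3(q_B) = 0.
Best responses: q_B = (232 - 3q_Y)/8, q_Y = (219 - 3q_B)/8.
Solving the pair: q_B = 109/5, q_Y = 96/5.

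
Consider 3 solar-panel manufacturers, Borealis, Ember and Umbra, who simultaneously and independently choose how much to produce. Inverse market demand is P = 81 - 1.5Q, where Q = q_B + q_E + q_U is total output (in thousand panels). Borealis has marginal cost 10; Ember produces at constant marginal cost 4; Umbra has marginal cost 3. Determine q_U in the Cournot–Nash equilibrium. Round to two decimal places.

14.33

Borealis's profit: π_B = (81 - 1.5Q)q_B - (10q_B). Setting ∂π_B/∂q_B = 0: 71 - 3q_B - (3/2)(q_E + q_U) = 0.
Ember's profit: π_E = (81 - 1.5Q)q_E - (4q_E). Setting ∂π_E/∂q_E = 0: 77 - 3q_E - (3/2)(q_B + q_U) = 0.
Umbra's profit: π_U = (81 - 1.5Q)q_U - (3q_U). Setting ∂π_U/∂q_U = 0: 78 - 3q_U - (3/2)(q_B + q_E) = 0.
Adding the 3 first-order conditions: 226 − 6Q = 0, so Q = 113/3.
Back-substituting: q_B = (71 − 113/2)/(3/2) = 29/3, q_E = (77 − 113/2)/(3/2) = 41/3, q_U = (78 − 113/2)/(3/2) = 43/3.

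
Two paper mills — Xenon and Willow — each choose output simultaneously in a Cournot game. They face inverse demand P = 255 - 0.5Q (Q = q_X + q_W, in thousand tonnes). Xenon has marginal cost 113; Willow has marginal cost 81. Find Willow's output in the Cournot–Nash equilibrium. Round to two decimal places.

137.33

Xenon's profit: π_X = (255 - 0.5Q)q_X - (113q_X). Setting ∂π_X/∂q_X = 0: 142 - q_X - (1/2)(q_W) = 0.
Willow's first-order condition: 174 - q_W - (1/2)(q_X) = 0.
So q_X = (142 - (1/2)q_W) and q_W = (174 - (1/2)q_X).
Substituting one into the other gives q_X = 220/3 and q_W = 412/3.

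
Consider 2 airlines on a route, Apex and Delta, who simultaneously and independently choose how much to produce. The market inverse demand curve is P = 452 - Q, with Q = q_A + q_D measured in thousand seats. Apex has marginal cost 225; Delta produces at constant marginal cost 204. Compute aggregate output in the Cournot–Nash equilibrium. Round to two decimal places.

158.33

Apex's profit: π_A = (452 - Q)q_A - (225q_A). Setting ∂π_A/∂q_A = 0: 227 - 2q_A - (q_D) = 0.
Delta's first-order condition: 248 - 2q_D - (q_A) = 0.
Rearranging gives the reaction functions q_A = (227 - q_D)/2 and q_D = (248 - q_A)/2.
Substituting one into the other gives q_A = 206/3 and q_D = 269/3.
Total output Q = 206/3 + 269/3 = 475/3.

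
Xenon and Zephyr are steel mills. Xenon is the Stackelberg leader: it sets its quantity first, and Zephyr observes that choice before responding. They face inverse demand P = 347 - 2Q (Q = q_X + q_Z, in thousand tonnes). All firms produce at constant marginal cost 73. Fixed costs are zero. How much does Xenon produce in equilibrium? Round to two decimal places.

The follower Zephyr best-responds to any q_X: π_Z = (347 - 2Q)q_Z - 73q_Z.
∂π_Z/∂q_Z = 274 - 2q_X - 4q_Z = 0 gives the reaction function q_Z = (274 - 2q_X)/4.
The leader anticipates this reaction. Substituting into P = 347 - 2Q gives P = 210 - q_X, so π_X = (210 - q_X)q_X - 73q_X.
The leader's first-order condition 137 - 2q_X = 0 yields q_X = 137/2.
Then q_Z = (274 - 2·(137/2))/4 = 137/4.

68.50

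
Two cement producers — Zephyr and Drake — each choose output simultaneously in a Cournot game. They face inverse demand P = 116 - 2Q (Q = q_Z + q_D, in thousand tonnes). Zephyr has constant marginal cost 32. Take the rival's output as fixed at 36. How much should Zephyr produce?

3

With the rival's output fixed at 36, Zephyr's profit is π_Z = (116 - 2·36 - 2q_Z)q_Z - (32q_Z) = (44 - 2q_Z)q_Z - (32q_Z).
∂π_Z/∂q_Z = 12 - 4q_Z = 0, so q_Z = 3.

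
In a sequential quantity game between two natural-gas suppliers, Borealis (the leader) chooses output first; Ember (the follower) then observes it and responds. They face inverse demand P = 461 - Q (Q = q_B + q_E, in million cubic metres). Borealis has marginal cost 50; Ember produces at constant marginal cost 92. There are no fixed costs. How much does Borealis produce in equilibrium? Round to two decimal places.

226.50

The follower Ember best-responds to any q_B: π_E = (461 - Q)q_E - 92q_E.
Follower FOC: 369 - q_B - 2q_E = 0, so q_E(q_B) = (369 - q_B)/2.
Borealis substitutes q_E(q_B) into its own profit: π_B = q_B(461 - q_B - (369 - q_B)/2) - 50q_B = (553/2 - (1/2)q_B)q_B - 50q_B.
Leader FOC: 453/2 - q_B = 0, so q_B = 453/2.
Then q_E = (369 - 453/2)/2 = 285/4.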